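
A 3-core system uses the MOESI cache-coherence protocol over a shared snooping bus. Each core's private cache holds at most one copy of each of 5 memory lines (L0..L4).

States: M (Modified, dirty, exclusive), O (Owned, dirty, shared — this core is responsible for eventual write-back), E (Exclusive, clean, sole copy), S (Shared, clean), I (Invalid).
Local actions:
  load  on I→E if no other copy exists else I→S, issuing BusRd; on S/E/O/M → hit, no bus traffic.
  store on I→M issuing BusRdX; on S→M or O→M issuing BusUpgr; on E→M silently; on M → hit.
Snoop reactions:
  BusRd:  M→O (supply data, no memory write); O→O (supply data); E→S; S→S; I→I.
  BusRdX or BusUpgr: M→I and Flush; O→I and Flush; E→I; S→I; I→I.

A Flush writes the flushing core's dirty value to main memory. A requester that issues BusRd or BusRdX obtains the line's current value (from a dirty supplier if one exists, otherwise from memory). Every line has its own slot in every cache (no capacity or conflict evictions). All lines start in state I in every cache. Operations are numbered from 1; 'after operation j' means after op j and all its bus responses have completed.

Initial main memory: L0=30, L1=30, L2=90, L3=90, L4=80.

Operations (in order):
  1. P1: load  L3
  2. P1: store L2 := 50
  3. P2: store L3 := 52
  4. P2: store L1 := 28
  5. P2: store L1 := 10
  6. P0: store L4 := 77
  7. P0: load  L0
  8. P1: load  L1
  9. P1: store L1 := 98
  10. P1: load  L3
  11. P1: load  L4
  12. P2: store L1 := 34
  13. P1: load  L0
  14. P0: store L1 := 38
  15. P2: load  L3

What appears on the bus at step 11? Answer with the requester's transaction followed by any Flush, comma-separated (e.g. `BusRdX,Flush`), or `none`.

bus = BusRd

  op1 P1: load  L3 → I/E/I on L3; bus BusRd; mem=90
  op2 P1: store L2 := 50 → I/M/I on L2; bus BusRdX; mem=90
  op3 P2: store L3 := 52 → I/I/M on L3; bus BusRdX; mem=90
  op4 P2: store L1 := 28 → I/I/M on L1; bus BusRdX; mem=30
  op5 P2: store L1 := 10 → I/I/M on L1; bus (none); mem=30
  op6 P0: store L4 := 77 → M/I/I on L4; bus BusRdX; mem=80
  op7 P0: load  L0 → E/I/I on L0; bus BusRd; mem=30
  op8 P1: load  L1 → I/S/O on L1; bus BusRd; mem=30
  op9 P1: store L1 := 98 → I/M/I on L1; bus BusUpgr Flush; mem=10
  op10 P1: load  L3 → I/S/O on L3; bus BusRd; mem=90
  op11 P1: load  L4 → O/S/I on L4; bus BusRd; mem=80
  op12 P2: store L1 := 34 → I/I/M on L1; bus BusRdX Flush; mem=98
  op13 P1: load  L0 → S/S/I on L0; bus BusRd; mem=30
  op14 P0: store L1 := 38 → M/I/I on L1; bus BusRdX Flush; mem=34
  op15 P2: load  L3 → I/S/O on L3; bus (none); mem=90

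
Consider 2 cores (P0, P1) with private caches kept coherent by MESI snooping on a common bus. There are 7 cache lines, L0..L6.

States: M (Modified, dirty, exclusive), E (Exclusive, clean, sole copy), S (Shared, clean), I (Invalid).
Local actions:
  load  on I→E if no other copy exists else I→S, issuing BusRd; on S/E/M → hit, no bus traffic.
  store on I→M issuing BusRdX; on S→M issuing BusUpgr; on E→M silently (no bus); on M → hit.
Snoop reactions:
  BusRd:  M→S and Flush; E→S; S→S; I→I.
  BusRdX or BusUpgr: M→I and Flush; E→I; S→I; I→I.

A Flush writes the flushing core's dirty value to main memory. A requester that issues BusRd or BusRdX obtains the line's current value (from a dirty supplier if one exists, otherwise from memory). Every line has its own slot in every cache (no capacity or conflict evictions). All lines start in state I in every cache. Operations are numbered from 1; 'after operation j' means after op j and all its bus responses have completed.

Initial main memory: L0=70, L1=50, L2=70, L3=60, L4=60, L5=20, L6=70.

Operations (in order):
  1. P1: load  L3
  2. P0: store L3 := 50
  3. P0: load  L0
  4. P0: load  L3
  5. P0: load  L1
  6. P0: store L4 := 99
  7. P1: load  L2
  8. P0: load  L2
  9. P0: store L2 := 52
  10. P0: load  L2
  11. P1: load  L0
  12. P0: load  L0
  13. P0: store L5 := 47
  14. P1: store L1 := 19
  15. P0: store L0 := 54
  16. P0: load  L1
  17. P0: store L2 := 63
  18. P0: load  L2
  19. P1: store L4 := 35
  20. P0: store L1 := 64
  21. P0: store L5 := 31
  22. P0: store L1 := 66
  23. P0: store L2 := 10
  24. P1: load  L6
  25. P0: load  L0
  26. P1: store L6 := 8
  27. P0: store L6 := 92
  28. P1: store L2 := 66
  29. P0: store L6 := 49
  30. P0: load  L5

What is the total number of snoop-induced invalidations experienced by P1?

invalidations = 5

[1] P1: load  L3 | P0:I, P1:E(60) | bus: BusRd
[2] P0: store L3 := 50 | P0:M(50), P1:I | bus: BusRdX
[3] P0: load  L0 | P0:E(70), P1:I | bus: BusRd
[4] P0: load  L3 | P0:M(50), P1:I | bus: none
[5] P0: load  L1 | P0:E(50), P1:I | bus: BusRd
[6] P0: store L4 := 99 | P0:M(99), P1:I | bus: BusRdX
[7] P1: load  L2 | P0:I, P1:E(70) | bus: BusRd
[8] P0: load  L2 | P0:S(70), P1:S(70) | bus: BusRd
[9] P0: store L2 := 52 | P0:M(52), P1:I | bus: BusUpgr
[10] P0: load  L2 | P0:M(52), P1:I | bus: none
[11] P1: load  L0 | P0:S(70), P1:S(70) | bus: BusRd
[12] P0: load  L0 | P0:S(70), P1:S(70) | bus: none
[13] P0: store L5 := 47 | P0:M(47), P1:I | bus: BusRdX
[14] P1: store L1 := 19 | P0:I, P1:M(19) | bus: BusRdX
[15] P0: store L0 := 54 | P0:M(54), P1:I | bus: BusUpgr
[16] P0: load  L1 | P0:S(19), P1:S(19) | bus: BusRd,Flush
[17] P0: store L2 := 63 | P0:M(63), P1:I | bus: none
[18] P0: load  L2 | P0:M(63), P1:I | bus: none
[19] P1: store L4 := 35 | P0:I, P1:M(35) | bus: BusRdX,Flush
[20] P0: store L1 := 64 | P0:M(64), P1:I | bus: BusUpgr
[21] P0: store L5 := 31 | P0:M(31), P1:I | bus: none
[22] P0: store L1 := 66 | P0:M(66), P1:I | bus: none
[23] P0: store L2 := 10 | P0:M(10), P1:I | bus: none
[24] P1: load  L6 | P0:I, P1:E(70) | bus: BusRd
[25] P0: load  L0 | P0:M(54), P1:I | bus: none
[26] P1: store L6 := 8 | P0:I, P1:M(8) | bus: none
[27] P0: store L6 := 92 | P0:M(92), P1:I | bus: BusRdX,Flush
[28] P1: store L2 := 66 | P0:I, P1:M(66) | bus: BusRdX,Flush
[29] P0: store L6 := 49 | P0:M(49), P1:I | bus: none
[30] P0: load  L5 | P0:M(31), P1:I | bus: none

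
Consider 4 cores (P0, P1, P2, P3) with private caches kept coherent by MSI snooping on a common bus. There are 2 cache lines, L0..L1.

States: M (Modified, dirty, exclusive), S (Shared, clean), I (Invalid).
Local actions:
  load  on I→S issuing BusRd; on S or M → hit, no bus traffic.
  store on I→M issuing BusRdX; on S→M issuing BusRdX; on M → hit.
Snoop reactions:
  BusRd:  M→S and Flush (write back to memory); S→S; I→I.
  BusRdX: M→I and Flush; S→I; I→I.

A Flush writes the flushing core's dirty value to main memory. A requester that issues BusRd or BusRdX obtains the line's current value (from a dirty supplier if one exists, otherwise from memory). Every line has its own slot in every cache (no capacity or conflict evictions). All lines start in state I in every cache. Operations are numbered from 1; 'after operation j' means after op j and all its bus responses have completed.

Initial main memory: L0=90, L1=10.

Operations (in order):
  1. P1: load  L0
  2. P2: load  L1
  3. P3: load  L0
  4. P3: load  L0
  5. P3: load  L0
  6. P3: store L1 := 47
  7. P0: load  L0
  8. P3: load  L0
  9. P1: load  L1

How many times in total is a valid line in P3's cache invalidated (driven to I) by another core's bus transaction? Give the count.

invalidations = 0

  op1 P1: load  L0 → I/S/I/I on L0; bus BusRd; mem=90
  op2 P2: load  L1 → I/I/S/I on L1; bus BusRd; mem=10
  op3 P3: load  L0 → I/S/I/S on L0; bus BusRd; mem=90
  op4 P3: load  L0 → I/S/I/S on L0; bus (none); mem=90
  op5 P3: load  L0 → I/S/I/S on L0; bus (none); mem=90
  op6 P3: store L1 := 47 → I/I/I/M on L1; bus BusRdX; mem=10
  op7 P0: load  L0 → S/S/I/S on L0; bus BusRd; mem=90
  op8 P3: load  L0 → S/S/I/S on L0; bus (none); mem=90
  op9 P1: load  L1 → I/S/I/S on L1; bus BusRd Flush; mem=47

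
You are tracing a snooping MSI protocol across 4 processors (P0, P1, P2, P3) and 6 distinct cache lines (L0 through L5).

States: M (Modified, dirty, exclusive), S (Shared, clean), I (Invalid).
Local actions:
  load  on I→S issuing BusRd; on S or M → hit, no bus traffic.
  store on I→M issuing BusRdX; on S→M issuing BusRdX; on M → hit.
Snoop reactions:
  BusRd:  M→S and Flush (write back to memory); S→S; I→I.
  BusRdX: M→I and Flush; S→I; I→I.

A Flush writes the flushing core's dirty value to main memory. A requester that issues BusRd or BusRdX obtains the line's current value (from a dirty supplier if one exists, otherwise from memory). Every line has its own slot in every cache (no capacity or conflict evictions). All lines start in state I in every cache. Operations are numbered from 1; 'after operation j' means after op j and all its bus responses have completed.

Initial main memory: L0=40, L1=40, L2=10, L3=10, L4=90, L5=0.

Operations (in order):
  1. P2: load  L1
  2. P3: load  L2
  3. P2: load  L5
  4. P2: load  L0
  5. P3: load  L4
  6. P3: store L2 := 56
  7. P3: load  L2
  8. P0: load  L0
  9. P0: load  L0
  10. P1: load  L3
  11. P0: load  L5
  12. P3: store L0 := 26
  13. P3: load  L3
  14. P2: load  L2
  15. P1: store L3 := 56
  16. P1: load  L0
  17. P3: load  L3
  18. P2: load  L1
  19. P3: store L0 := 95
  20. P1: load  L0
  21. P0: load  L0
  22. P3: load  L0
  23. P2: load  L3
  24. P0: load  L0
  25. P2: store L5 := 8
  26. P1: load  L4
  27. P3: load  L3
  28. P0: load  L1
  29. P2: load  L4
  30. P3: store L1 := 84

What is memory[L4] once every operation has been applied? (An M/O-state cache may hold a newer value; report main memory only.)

  op1 P2: load  L1 → I/I/S/I on L1; bus BusRd; mem=40
  op2 P3: load  L2 → I/I/I/S on L2; bus BusRd; mem=10
  op3 P2: load  L5 → I/I/S/I on L5; bus BusRd; mem=0
  op4 P2: load  L0 → I/I/S/I on L0; bus BusRd; mem=40
  op5 P3: load  L4 → I/I/I/S on L4; bus BusRd; mem=90
  op6 P3: store L2 := 56 → I/I/I/M on L2; bus BusRdX; mem=10
  op7 P3: load  L2 → I/I/I/M on L2; bus (none); mem=10
  op8 P0: load  L0 → S/I/S/I on L0; bus BusRd; mem=40
  op9 P0: load  L0 → S/I/S/I on L0; bus (none); mem=40
  op10 P1: load  L3 → I/S/I/I on L3; bus BusRd; mem=10
  op11 P0: load  L5 → S/I/S/I on L5; bus BusRd; mem=0
  op12 P3: store L0 := 26 → I/I/I/M on L0; bus BusRdX; mem=40
  op13 P3: load  L3 → I/S/I/S on L3; bus BusRd; mem=10
  op14 P2: load  L2 → I/I/S/S on L2; bus BusRd Flush; mem=56
  op15 P1: store L3 := 56 → I/M/I/I on L3; bus BusRdX; mem=10
  op16 P1: load  L0 → I/S/I/S on L0; bus BusRd Flush; mem=26
  op17 P3: load  L3 → I/S/I/S on L3; bus BusRd Flush; mem=56
  op18 P2: load  L1 → I/I/S/I on L1; bus (none); mem=40
  op19 P3: store L0 := 95 → I/I/I/M on L0; bus BusRdX; mem=26
  op20 P1: load  L0 → I/S/I/S on L0; bus BusRd Flush; mem=95
  op21 P0: load  L0 → S/S/I/S on L0; bus BusRd; mem=95
  op22 P3: load  L0 → S/S/I/S on L0; bus (none); mem=95
  op23 P2: load  L3 → I/S/S/S on L3; bus BusRd; mem=56
  op24 P0: load  L0 → S/S/I/S on L0; bus (none); mem=95
  op25 P2: store L5 := 8 → I/I/M/I on L5; bus BusRdX; mem=0
  op26 P1: load  L4 → I/S/I/S on L4; bus BusRd; mem=90
  op27 P3: load  L3 → I/S/S/S on L3; bus (none); mem=56
  op28 P0: load  L1 → S/I/S/I on L1; bus BusRd; mem=40
  op29 P2: load  L4 → I/S/S/S on L4; bus BusRd; mem=90
  op30 P3: store L1 := 84 → I/I/I/M on L1; bus BusRdX; mem=40

memory[L4] = 90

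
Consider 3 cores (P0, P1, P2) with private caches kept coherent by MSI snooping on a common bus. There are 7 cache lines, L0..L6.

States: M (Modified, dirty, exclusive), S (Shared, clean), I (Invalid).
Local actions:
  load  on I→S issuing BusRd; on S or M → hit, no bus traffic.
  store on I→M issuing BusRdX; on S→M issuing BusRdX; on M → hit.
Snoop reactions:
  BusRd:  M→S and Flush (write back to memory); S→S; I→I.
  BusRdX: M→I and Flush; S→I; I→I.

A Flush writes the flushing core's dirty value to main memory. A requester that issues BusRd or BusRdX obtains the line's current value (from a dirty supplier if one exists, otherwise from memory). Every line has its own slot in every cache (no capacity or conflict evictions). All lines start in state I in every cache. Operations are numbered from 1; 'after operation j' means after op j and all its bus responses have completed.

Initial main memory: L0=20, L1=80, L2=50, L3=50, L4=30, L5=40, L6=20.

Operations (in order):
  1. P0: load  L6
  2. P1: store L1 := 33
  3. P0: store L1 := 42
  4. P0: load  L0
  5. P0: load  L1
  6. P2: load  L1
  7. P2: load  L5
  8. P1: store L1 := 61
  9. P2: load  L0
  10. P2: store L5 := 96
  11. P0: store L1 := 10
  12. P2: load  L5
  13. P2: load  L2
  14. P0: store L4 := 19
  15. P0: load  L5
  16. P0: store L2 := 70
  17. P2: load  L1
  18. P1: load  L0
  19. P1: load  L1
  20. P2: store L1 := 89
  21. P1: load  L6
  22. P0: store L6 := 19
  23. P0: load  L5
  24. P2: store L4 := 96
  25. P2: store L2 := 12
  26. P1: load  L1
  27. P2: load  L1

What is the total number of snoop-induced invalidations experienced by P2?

[1] P0: load  L6 | P0:S(20), P1:I, P2:I | bus: BusRd
[2] P1: store L1 := 33 | P0:I, P1:M(33), P2:I | bus: BusRdX
[3] P0: store L1 := 42 | P0:M(42), P1:I, P2:I | bus: BusRdX,Flush
[4] P0: load  L0 | P0:S(20), P1:I, P2:I | bus: BusRd
[5] P0: load  L1 | P0:M(42), P1:I, P2:I | bus: none
[6] P2: load  L1 | P0:S(42), P1:I, P2:S(42) | bus: BusRd,Flush
[7] P2: load  L5 | P0:I, P1:I, P2:S(40) | bus: BusRd
[8] P1: store L1 := 61 | P0:I, P1:M(61), P2:I | bus: BusRdX
[9] P2: load  L0 | P0:S(20), P1:I, P2:S(20) | bus: BusRd
[10] P2: store L5 := 96 | P0:I, P1:I, P2:M(96) | bus: BusRdX
[11] P0: store L1 := 10 | P0:M(10), P1:I, P2:I | bus: BusRdX,Flush
[12] P2: load  L5 | P0:I, P1:I, P2:M(96) | bus: none
[13] P2: load  L2 | P0:I, P1:I, P2:S(50) | bus: BusRd
[14] P0: store L4 := 19 | P0:M(19), P1:I, P2:I | bus: BusRdX
[15] P0: load  L5 | P0:S(96), P1:I, P2:S(96) | bus: BusRd,Flush
[16] P0: store L2 := 70 | P0:M(70), P1:I, P2:I | bus: BusRdX
[17] P2: load  L1 | P0:S(10), P1:I, P2:S(10) | bus: BusRd,Flush
[18] P1: load  L0 | P0:S(20), P1:S(20), P2:S(20) | bus: BusRd
[19] P1: load  L1 | P0:S(10), P1:S(10), P2:S(10) | bus: BusRd
[20] P2: store L1 := 89 | P0:I, P1:I, P2:M(89) | bus: BusRdX
[21] P1: load  L6 | P0:S(20), P1:S(20), P2:I | bus: BusRd
[22] P0: store L6 := 19 | P0:M(19), P1:I, P2:I | bus: BusRdX
[23] P0: load  L5 | P0:S(96), P1:I, P2:S(96) | bus: none
[24] P2: store L4 := 96 | P0:I, P1:I, P2:M(96) | bus: BusRdX,Flush
[25] P2: store L2 := 12 | P0:I, P1:I, P2:M(12) | bus: BusRdX,Flush
[26] P1: load  L1 | P0:I, P1:S(89), P2:S(89) | bus: BusRd,Flush
[27] P2: load  L1 | P0:I, P1:S(89), P2:S(89) | bus: none

invalidations = 2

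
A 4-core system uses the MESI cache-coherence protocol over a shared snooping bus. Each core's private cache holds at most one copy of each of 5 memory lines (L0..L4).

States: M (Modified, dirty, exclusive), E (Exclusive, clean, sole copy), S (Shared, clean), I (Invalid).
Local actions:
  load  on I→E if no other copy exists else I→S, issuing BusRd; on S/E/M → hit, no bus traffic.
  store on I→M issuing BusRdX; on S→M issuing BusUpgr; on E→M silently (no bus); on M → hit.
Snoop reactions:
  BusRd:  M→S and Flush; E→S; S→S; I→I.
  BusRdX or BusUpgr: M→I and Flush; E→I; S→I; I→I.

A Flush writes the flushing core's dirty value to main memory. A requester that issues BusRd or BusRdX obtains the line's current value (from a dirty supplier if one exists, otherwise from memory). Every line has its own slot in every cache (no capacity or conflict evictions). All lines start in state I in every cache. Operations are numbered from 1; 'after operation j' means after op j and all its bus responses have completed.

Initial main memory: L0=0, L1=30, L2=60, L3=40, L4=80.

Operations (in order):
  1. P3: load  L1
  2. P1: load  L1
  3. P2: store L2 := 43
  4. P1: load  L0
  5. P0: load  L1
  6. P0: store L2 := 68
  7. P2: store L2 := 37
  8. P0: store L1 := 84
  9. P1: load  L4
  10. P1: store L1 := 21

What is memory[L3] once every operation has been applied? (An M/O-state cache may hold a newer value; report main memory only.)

step 1: P3: load  L1  ⟶  IIIE  (L1)  txn=BusRd  M[L1]=30
step 2: P1: load  L1  ⟶  ISIS  (L1)  txn=BusRd  M[L1]=30
step 3: P2: store L2 := 43  ⟶  IIMI  (L2)  txn=BusRdX  M[L2]=60
step 4: P1: load  L0  ⟶  IEII  (L0)  txn=BusRd  M[L0]=0
step 5: P0: load  L1  ⟶  SSIS  (L1)  txn=BusRd  M[L1]=30
step 6: P0: store L2 := 68  ⟶  MIII  (L2)  txn=BusRdX+Flush  M[L2]=43
step 7: P2: store L2 := 37  ⟶  IIMI  (L2)  txn=BusRdX+Flush  M[L2]=68
step 8: P0: store L1 := 84  ⟶  MIII  (L1)  txn=BusUpgr  M[L1]=30
step 9: P1: load  L4  ⟶  IEII  (L4)  txn=BusRd  M[L4]=80
step 10: P1: store L1 := 21  ⟶  IMII  (L1)  txn=BusRdX+Flush  M[L1]=84

memory[L3] = 40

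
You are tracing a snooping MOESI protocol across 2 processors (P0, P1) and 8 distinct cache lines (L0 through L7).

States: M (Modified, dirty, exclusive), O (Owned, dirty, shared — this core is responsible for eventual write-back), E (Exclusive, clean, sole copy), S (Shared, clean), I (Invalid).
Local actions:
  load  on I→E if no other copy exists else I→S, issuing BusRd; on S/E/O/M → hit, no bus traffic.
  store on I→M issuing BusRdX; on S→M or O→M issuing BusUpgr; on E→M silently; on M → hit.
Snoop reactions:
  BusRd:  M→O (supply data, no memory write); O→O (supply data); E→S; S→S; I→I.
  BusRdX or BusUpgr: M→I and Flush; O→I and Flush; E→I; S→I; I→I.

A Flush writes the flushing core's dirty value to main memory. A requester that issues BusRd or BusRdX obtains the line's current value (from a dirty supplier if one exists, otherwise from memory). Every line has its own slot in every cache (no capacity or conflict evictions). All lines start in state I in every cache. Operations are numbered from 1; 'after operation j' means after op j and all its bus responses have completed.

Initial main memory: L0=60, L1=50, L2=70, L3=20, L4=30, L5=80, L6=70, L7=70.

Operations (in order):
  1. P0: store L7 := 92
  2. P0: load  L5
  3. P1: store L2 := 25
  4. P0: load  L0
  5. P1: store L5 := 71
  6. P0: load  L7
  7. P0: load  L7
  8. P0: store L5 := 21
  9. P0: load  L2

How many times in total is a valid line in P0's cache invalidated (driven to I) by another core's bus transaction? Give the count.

invalidations = 1

[1] P0: store L7 := 92 | P0:M(92), P1:I | bus: BusRdX
[2] P0: load  L5 | P0:E(80), P1:I | bus: BusRd
[3] P1: store L2 := 25 | P0:I, P1:M(25) | bus: BusRdX
[4] P0: load  L0 | P0:E(60), P1:I | bus: BusRd
[5] P1: store L5 := 71 | P0:I, P1:M(71) | bus: BusRdX
[6] P0: load  L7 | P0:M(92), P1:I | bus: none
[7] P0: load  L7 | P0:M(92), P1:I | bus: none
[8] P0: store L5 := 21 | P0:M(21), P1:I | bus: BusRdX,Flush
[9] P0: load  L2 | P0:S(25), P1:O(25) | bus: BusRd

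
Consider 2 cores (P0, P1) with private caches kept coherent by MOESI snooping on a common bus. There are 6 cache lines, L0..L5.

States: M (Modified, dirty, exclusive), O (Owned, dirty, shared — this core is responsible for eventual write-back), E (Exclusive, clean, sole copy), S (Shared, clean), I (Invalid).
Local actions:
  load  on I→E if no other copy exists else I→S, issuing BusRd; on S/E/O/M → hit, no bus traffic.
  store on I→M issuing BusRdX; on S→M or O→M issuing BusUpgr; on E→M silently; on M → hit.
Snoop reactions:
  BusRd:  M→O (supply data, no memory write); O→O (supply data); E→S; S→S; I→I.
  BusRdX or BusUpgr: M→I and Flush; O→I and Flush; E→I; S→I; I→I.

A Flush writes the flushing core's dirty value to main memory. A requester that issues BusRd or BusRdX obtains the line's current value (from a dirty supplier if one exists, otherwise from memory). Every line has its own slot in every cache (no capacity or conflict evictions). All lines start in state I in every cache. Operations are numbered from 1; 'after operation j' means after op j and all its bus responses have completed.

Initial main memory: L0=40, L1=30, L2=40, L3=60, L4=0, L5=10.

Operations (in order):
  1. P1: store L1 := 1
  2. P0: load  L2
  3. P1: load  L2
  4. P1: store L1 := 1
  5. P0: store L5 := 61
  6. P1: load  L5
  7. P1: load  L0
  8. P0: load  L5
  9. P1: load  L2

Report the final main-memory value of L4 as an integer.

memory[L4] = 0

  op1 P1: store L1 := 1 → I/M on L1; bus BusRdX; mem=30
  op2 P0: load  L2 → E/I on L2; bus BusRd; mem=40
  op3 P1: load  L2 → S/S on L2; bus BusRd; mem=40
  op4 P1: store L1 := 1 → I/M on L1; bus (none); mem=30
  op5 P0: store L5 := 61 → M/I on L5; bus BusRdX; mem=10
  op6 P1: load  L5 → O/S on L5; bus BusRd; mem=10
  op7 P1: load  L0 → I/E on L0; bus BusRd; mem=40
  op8 P0: load  L5 → O/S on L5; bus (none); mem=10
  op9 P1: load  L2 → S/S on L2; bus (none); mem=40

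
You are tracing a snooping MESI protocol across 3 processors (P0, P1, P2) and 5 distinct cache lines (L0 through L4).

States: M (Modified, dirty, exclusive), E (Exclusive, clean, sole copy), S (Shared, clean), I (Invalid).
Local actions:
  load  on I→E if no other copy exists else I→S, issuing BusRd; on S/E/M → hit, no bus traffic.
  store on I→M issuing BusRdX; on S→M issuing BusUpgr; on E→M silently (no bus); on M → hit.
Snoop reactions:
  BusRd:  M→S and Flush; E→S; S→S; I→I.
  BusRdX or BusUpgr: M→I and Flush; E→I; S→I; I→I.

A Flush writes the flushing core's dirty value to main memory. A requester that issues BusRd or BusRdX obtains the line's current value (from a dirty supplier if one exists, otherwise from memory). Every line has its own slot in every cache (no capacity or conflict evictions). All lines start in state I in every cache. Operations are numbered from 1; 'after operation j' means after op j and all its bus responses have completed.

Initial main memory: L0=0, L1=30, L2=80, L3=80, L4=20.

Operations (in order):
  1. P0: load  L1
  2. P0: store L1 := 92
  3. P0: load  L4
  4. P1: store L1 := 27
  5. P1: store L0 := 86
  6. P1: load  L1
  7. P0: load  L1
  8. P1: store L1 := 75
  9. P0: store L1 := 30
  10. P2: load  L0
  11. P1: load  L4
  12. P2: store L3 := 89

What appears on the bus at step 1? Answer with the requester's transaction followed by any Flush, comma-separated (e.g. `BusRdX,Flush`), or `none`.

bus = BusRd

[1] P0: load  L1 | P0:E(30), P1:I, P2:I | bus: BusRd
[2] P0: store L1 := 92 | P0:M(92), P1:I, P2:I | bus: none
[3] P0: load  L4 | P0:E(20), P1:I, P2:I | bus: BusRd
[4] P1: store L1 := 27 | P0:I, P1:M(27), P2:I | bus: BusRdX,Flush
[5] P1: store L0 := 86 | P0:I, P1:M(86), P2:I | bus: BusRdX
[6] P1: load  L1 | P0:I, P1:M(27), P2:I | bus: none
[7] P0: load  L1 | P0:S(27), P1:S(27), P2:I | bus: BusRd,Flush
[8] P1: store L1 := 75 | P0:I, P1:M(75), P2:I | bus: BusUpgr
[9] P0: store L1 := 30 | P0:M(30), P1:I, P2:I | bus: BusRdX,Flush
[10] P2: load  L0 | P0:I, P1:S(86), P2:S(86) | bus: BusRd,Flush
[11] P1: load  L4 | P0:S(20), P1:S(20), P2:I | bus: BusRd
[12] P2: store L3 := 89 | P0:I, P1:I, P2:M(89) | bus: BusRdX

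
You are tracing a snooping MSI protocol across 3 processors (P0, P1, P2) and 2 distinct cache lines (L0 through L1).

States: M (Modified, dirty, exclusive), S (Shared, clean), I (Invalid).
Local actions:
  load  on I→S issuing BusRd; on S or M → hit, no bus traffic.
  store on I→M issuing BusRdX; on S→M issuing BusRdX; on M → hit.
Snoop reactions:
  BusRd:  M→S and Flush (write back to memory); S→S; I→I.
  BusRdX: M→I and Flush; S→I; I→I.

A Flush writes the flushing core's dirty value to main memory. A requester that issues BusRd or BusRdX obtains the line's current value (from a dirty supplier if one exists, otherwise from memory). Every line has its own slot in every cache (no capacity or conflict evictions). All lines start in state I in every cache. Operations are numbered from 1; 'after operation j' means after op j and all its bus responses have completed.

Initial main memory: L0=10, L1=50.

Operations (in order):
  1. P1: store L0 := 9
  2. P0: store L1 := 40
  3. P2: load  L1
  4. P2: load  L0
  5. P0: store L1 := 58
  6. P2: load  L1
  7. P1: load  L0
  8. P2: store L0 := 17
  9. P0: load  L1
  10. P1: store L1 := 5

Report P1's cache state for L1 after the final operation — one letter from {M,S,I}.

step 1: P1: store L0 := 9  ⟶  IMI  (L0)  txn=BusRdX  M[L0]=10
step 2: P0: store L1 := 40  ⟶  MII  (L1)  txn=BusRdX  M[L1]=50
step 3: P2: load  L1  ⟶  SIS  (L1)  txn=BusRd+Flush  M[L1]=40
step 4: P2: load  L0  ⟶  ISS  (L0)  txn=BusRd+Flush  M[L0]=9
step 5: P0: store L1 := 58  ⟶  MII  (L1)  txn=BusRdX  M[L1]=40
step 6: P2: load  L1  ⟶  SIS  (L1)  txn=BusRd+Flush  M[L1]=58
step 7: P1: load  L0  ⟶  ISS  (L0)  txn=∅  M[L0]=9
step 8: P2: store L0 := 17  ⟶  IIM  (L0)  txn=BusRdX  M[L0]=9
step 9: P0: load  L1  ⟶  SIS  (L1)  txn=∅  M[L1]=58
step 10: P1: store L1 := 5  ⟶  IMI  (L1)  txn=BusRdX  M[L1]=58

state = M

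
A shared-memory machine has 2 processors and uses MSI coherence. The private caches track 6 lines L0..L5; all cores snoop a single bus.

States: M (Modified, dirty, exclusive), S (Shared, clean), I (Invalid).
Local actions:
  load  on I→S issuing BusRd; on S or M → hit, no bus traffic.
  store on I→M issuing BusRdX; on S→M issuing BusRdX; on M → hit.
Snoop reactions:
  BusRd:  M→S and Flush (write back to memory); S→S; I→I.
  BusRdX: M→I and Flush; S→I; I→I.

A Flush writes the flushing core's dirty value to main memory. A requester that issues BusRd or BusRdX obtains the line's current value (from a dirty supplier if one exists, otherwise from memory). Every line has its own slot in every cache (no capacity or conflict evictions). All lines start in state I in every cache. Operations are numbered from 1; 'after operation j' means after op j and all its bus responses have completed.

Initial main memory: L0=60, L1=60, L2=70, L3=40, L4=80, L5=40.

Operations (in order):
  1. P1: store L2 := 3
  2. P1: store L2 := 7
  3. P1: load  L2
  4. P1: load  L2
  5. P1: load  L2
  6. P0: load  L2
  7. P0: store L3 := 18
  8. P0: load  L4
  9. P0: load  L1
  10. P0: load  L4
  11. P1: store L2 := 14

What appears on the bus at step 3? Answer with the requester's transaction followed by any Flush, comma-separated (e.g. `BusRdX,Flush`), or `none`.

bus = none

  op1 P1: store L2 := 3 → I/M on L2; bus BusRdX; mem=70
  op2 P1: store L2 := 7 → I/M on L2; bus (none); mem=70
  op3 P1: load  L2 → I/M on L2; bus (none); mem=70
  op4 P1: load  L2 → I/M on L2; bus (none); mem=70
  op5 P1: load  L2 → I/M on L2; bus (none); mem=70
  op6 P0: load  L2 → S/S on L2; bus BusRd Flush; mem=7
  op7 P0: store L3 := 18 → M/I on L3; bus BusRdX; mem=40
  op8 P0: load  L4 → S/I on L4; bus BusRd; mem=80
  op9 P0: load  L1 → S/I on L1; bus BusRd; mem=60
  op10 P0: load  L4 → S/I on L4; bus (none); mem=80
  op11 P1: store L2 := 14 → I/M on L2; bus BusRdX; mem=7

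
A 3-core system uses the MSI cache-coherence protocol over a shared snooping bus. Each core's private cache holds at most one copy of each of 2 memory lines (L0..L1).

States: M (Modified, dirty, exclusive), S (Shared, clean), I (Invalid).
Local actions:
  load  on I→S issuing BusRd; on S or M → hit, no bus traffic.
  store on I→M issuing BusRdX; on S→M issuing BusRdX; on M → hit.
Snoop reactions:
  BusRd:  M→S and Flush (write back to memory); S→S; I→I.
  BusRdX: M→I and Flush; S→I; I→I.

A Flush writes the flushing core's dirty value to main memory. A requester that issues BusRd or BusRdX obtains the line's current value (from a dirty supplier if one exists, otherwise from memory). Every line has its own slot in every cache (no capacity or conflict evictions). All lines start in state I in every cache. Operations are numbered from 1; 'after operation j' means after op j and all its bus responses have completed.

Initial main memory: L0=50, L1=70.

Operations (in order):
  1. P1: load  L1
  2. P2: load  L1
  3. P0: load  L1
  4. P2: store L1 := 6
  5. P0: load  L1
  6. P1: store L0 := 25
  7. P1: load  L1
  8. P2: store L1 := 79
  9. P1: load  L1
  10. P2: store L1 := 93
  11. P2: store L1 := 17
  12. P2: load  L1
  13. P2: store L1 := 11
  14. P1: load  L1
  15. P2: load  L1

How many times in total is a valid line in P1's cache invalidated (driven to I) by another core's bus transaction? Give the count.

invalidations = 3

  op1 P1: load  L1 → I/S/I on L1; bus BusRd; mem=70
  op2 P2: load  L1 → I/S/S on L1; bus BusRd; mem=70
  op3 P0: load  L1 → S/S/S on L1; bus BusRd; mem=70
  op4 P2: store L1 := 6 → I/I/M on L1; bus BusRdX; mem=70
  op5 P0: load  L1 → S/I/S on L1; bus BusRd Flush; mem=6
  op6 P1: store L0 := 25 → I/M/I on L0; bus BusRdX; mem=50
  op7 P1: load  L1 → S/S/S on L1; bus BusRd; mem=6
  op8 P2: store L1 := 79 → I/I/M on L1; bus BusRdX; mem=6
  op9 P1: load  L1 → I/S/S on L1; bus BusRd Flush; mem=79
  op10 P2: store L1 := 93 → I/I/M on L1; bus BusRdX; mem=79
  op11 P2: store L1 := 17 → I/I/M on L1; bus (none); mem=79
  op12 P2: load  L1 → I/I/M on L1; bus (none); mem=79
  op13 P2: store L1 := 11 → I/I/M on L1; bus (none); mem=79
  op14 P1: load  L1 → I/S/S on L1; bus BusRd Flush; mem=11
  op15 P2: load  L1 → I/S/S on L1; bus (none); mem=11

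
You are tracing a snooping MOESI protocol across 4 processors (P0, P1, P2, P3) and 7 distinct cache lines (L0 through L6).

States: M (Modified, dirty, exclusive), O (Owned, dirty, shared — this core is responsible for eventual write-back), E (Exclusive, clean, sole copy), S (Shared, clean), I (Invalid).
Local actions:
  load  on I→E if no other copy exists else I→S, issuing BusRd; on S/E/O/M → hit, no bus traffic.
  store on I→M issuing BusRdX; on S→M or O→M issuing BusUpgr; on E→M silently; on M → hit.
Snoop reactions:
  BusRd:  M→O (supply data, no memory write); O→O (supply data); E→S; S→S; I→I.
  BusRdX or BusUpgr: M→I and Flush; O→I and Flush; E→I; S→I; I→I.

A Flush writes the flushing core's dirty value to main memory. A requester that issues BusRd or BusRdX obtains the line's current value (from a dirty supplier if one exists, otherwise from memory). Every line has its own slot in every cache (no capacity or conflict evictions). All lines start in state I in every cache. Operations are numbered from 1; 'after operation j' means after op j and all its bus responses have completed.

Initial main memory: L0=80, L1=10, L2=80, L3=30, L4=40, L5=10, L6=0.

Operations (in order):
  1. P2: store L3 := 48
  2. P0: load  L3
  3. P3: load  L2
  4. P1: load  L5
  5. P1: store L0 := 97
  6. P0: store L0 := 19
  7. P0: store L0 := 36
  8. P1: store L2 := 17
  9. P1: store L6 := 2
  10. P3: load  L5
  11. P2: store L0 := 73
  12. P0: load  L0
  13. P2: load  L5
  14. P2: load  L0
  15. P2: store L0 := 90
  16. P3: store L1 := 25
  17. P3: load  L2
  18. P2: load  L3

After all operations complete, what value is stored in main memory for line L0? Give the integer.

step 1: P2: store L3 := 48  ⟶  IIMI  (L3)  txn=BusRdX  M[L3]=30
step 2: P0: load  L3  ⟶  SIOI  (L3)  txn=BusRd  M[L3]=30
step 3: P3: load  L2  ⟶  IIIE  (L2)  txn=BusRd  M[L2]=80
step 4: P1: load  L5  ⟶  IEII  (L5)  txn=BusRd  M[L5]=10
step 5: P1: store L0 := 97  ⟶  IMII  (L0)  txn=BusRdX  M[L0]=80
step 6: P0: store L0 := 19  ⟶  MIII  (L0)  txn=BusRdX+Flush  M[L0]=97
step 7: P0: store L0 := 36  ⟶  MIII  (L0)  txn=∅  M[L0]=97
step 8: P1: store L2 := 17  ⟶  IMII  (L2)  txn=BusRdX  M[L2]=80
step 9: P1: store L6 := 2  ⟶  IMII  (L6)  txn=BusRdX  M[L6]=0
step 10: P3: load  L5  ⟶  ISIS  (L5)  txn=BusRd  M[L5]=10
step 11: P2: store L0 := 73  ⟶  IIMI  (L0)  txn=BusRdX+Flush  M[L0]=36
step 12: P0: load  L0  ⟶  SIOI  (L0)  txn=BusRd  M[L0]=36
step 13: P2: load  L5  ⟶  ISSS  (L5)  txn=BusRd  M[L5]=10
step 14: P2: load  L0  ⟶  SIOI  (L0)  txn=∅  M[L0]=36
step 15: P2: store L0 := 90  ⟶  IIMI  (L0)  txn=BusUpgr  M[L0]=36
step 16: P3: store L1 := 25  ⟶  IIIM  (L1)  txn=BusRdX  M[L1]=10
step 17: P3: load  L2  ⟶  IOIS  (L2)  txn=BusRd  M[L2]=80
step 18: P2: load  L3  ⟶  SIOI  (L3)  txn=∅  M[L3]=30

memory[L0] = 36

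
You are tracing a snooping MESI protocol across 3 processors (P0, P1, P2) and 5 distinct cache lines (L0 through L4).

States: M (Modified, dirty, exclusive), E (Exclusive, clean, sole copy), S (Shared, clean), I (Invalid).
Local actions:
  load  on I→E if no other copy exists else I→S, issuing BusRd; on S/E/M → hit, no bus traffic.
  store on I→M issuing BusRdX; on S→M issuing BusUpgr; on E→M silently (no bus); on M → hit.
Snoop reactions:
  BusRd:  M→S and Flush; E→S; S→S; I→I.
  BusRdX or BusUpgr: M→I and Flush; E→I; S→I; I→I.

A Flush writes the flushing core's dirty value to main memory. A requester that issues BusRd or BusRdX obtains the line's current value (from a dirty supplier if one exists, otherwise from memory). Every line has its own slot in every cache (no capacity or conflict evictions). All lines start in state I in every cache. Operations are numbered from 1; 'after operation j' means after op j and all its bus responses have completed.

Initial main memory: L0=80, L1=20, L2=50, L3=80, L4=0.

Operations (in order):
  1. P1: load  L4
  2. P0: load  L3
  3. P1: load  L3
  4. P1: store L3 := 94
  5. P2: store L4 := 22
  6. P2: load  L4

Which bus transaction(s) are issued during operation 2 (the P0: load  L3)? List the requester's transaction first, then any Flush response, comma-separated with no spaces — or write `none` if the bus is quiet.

bus = BusRd

[1] P1: load  L4 | P0:I, P1:E(0), P2:I | bus: BusRd
[2] P0: load  L3 | P0:E(80), P1:I, P2:I | bus: BusRd
[3] P1: load  L3 | P0:S(80), P1:S(80), P2:I | bus: BusRd
[4] P1: store L3 := 94 | P0:I, P1:M(94), P2:I | bus: BusUpgr
[5] P2: store L4 := 22 | P0:I, P1:I, P2:M(22) | bus: BusRdX
[6] P2: load  L4 | P0:I, P1:I, P2:M(22) | bus: none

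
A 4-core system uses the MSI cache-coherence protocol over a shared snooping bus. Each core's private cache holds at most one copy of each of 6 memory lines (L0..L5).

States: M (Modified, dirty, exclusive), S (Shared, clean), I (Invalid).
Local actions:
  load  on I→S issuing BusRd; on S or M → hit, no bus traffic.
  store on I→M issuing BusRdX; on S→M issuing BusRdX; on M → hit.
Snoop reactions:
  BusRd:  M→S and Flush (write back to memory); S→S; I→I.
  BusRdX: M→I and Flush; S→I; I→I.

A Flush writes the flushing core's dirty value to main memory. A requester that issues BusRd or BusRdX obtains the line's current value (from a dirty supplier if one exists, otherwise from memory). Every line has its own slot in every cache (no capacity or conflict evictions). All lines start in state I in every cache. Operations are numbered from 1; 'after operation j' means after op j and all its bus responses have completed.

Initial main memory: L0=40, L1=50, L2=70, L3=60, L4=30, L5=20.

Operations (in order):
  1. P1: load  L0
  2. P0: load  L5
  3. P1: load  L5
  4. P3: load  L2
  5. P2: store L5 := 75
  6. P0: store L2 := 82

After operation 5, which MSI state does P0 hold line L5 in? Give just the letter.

[1] P1: load  L0 | P0:I, P1:S(40), P2:I, P3:I | bus: BusRd
[2] P0: load  L5 | P0:S(20), P1:I, P2:I, P3:I | bus: BusRd
[3] P1: load  L5 | P0:S(20), P1:S(20), P2:I, P3:I | bus: BusRd
[4] P3: load  L2 | P0:I, P1:I, P2:I, P3:S(70) | bus: BusRd
[5] P2: store L5 := 75 | P0:I, P1:I, P2:M(75), P3:I | bus: BusRdX
[6] P0: store L2 := 82 | P0:M(82), P1:I, P2:I, P3:I | bus: BusRdX

state = I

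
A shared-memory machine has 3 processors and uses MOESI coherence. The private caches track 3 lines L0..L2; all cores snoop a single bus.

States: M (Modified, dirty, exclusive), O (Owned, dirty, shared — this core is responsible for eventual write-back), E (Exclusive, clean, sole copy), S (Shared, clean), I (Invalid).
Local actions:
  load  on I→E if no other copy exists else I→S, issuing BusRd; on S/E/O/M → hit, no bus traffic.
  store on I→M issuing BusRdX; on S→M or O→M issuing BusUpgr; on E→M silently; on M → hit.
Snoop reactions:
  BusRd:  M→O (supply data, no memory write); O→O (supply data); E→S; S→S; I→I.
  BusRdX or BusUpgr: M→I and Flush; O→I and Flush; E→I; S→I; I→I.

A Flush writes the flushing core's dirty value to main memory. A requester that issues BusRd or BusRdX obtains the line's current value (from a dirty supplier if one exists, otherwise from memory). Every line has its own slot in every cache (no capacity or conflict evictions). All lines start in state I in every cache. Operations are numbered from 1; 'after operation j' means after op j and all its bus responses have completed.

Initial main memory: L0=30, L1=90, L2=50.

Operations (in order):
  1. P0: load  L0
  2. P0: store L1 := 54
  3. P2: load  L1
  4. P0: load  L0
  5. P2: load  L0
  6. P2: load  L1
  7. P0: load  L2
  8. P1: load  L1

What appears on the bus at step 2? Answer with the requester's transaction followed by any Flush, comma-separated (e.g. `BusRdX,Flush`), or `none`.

bus = BusRdX

1. P0: load  L0  bus=[BusRd]  L0: P0=E P1=I P2=I  mem[L0]=30
2. P0: store L1 := 54  bus=[BusRdX]  L1: P0=M P1=I P2=I  mem[L1]=90
3. P2: load  L1  bus=[BusRd]  L1: P0=O P1=I P2=S  mem[L1]=90
4. P0: load  L0  bus=[-]  L0: P0=E P1=I P2=I  mem[L0]=30
5. P2: load  L0  bus=[BusRd]  L0: P0=S P1=I P2=S  mem[L0]=30
6. P2: load  L1  bus=[-]  L1: P0=O P1=I P2=S  mem[L1]=90
7. P0: load  L2  bus=[BusRd]  L2: P0=E P1=I P2=I  mem[L2]=50
8. P1: load  L1  bus=[BusRd]  L1: P0=O P1=S P2=S  mem[L1]=90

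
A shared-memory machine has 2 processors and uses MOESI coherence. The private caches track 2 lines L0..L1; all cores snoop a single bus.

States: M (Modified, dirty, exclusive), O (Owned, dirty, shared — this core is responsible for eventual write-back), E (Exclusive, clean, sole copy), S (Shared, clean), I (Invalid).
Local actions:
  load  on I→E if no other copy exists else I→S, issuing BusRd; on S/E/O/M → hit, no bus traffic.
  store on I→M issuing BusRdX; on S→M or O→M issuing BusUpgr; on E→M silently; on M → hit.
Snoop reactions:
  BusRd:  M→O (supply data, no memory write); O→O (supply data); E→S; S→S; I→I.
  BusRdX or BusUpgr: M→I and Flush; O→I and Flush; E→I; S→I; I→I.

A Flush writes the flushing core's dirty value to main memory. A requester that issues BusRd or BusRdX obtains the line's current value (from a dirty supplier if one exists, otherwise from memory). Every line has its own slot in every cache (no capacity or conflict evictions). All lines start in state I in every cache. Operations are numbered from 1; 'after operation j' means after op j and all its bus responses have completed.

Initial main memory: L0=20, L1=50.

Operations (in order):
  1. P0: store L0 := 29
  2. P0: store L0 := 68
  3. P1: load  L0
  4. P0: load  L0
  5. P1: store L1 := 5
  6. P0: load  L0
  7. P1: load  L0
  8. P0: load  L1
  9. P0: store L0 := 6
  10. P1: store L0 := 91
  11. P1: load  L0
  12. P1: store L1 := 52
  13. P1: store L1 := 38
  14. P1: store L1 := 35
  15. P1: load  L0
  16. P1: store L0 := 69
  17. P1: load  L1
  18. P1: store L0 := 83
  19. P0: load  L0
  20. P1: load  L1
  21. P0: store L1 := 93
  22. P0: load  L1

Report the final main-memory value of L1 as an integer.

memory[L1] = 35

step 1: P0: store L0 := 29  ⟶  MI  (L0)  txn=BusRdX  M[L0]=20
step 2: P0: store L0 := 68  ⟶  MI  (L0)  txn=∅  M[L0]=20
step 3: P1: load  L0  ⟶  OS  (L0)  txn=BusRd  M[L0]=20
step 4: P0: load  L0  ⟶  OS  (L0)  txn=∅  M[L0]=20
step 5: P1: store L1 := 5  ⟶  IM  (L1)  txn=BusRdX  M[L1]=50
step 6: P0: load  L0  ⟶  OS  (L0)  txn=∅  M[L0]=20
step 7: P1: load  L0  ⟶  OS  (L0)  txn=∅  M[L0]=20
step 8: P0: load  L1  ⟶  SO  (L1)  txn=BusRd  M[L1]=50
step 9: P0: store L0 := 6  ⟶  MI  (L0)  txn=BusUpgr  M[L0]=20
step 10: P1: store L0 := 91  ⟶  IM  (L0)  txn=BusRdX+Flush  M[L0]=6
step 11: P1: load  L0  ⟶  IM  (L0)  txn=∅  M[L0]=6
step 12: P1: store L1 := 52  ⟶  IM  (L1)  txn=BusUpgr  M[L1]=50
step 13: P1: store L1 := 38  ⟶  IM  (L1)  txn=∅  M[L1]=50
step 14: P1: store L1 := 35  ⟶  IM  (L1)  txn=∅  M[L1]=50
step 15: P1: load  L0  ⟶  IM  (L0)  txn=∅  M[L0]=6
step 16: P1: store L0 := 69  ⟶  IM  (L0)  txn=∅  M[L0]=6
step 17: P1: load  L1  ⟶  IM  (L1)  txn=∅  M[L1]=50
step 18: P1: store L0 := 83  ⟶  IM  (L0)  txn=∅  M[L0]=6
step 19: P0: load  L0  ⟶  SO  (L0)  txn=BusRd  M[L0]=6
step 20: P1: load  L1  ⟶  IM  (L1)  txn=∅  M[L1]=50
step 21: P0: store L1 := 93  ⟶  MI  (L1)  txn=BusRdX+Flush  M[L1]=35
step 22: P0: load  L1  ⟶  MI  (L1)  txn=∅  M[L1]=35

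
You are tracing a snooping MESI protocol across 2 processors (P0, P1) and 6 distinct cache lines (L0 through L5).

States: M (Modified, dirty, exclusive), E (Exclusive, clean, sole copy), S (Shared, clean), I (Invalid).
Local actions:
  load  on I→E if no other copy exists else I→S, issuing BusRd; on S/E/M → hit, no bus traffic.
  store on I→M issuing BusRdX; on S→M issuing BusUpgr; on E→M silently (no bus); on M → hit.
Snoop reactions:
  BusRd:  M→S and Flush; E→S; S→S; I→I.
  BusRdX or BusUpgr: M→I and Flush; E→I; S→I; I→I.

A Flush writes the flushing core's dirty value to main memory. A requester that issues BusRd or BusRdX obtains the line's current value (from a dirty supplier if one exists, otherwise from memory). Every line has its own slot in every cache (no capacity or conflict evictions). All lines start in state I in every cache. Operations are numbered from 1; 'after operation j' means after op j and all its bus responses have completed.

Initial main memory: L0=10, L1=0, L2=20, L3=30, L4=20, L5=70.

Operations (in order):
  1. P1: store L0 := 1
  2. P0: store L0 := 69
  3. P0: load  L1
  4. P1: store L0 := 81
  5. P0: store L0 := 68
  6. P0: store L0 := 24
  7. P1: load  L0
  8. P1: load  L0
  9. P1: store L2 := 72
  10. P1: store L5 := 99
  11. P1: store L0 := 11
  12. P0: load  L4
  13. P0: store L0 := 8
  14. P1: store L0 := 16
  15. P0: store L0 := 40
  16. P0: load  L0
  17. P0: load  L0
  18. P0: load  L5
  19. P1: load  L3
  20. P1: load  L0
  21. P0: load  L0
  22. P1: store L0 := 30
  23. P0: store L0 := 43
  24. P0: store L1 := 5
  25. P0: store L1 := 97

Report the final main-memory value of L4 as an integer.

  op1 P1: store L0 := 1 → I/M on L0; bus BusRdX; mem=10
  op2 P0: store L0 := 69 → M/I on L0; bus BusRdX Flush; mem=1
  op3 P0: load  L1 → E/I on L1; bus BusRd; mem=0
  op4 P1: store L0 := 81 → I/M on L0; bus BusRdX Flush; mem=69
  op5 P0: store L0 := 68 → M/I on L0; bus BusRdX Flush; mem=81
  op6 P0: store L0 := 24 → M/I on L0; bus (none); mem=81
  op7 P1: load  L0 → S/S on L0; bus BusRd Flush; mem=24
  op8 P1: load  L0 → S/S on L0; bus (none); mem=24
  op9 P1: store L2 := 72 → I/M on L2; bus BusRdX; mem=20
  op10 P1: store L5 := 99 → I/M on L5; bus BusRdX; mem=70
  op11 P1: store L0 := 11 → I/M on L0; bus BusUpgr; mem=24
  op12 P0: load  L4 → E/I on L4; bus BusRd; mem=20
  op13 P0: store L0 := 8 → M/I on L0; bus BusRdX Flush; mem=11
  op14 P1: store L0 := 16 → I/M on L0; bus BusRdX Flush; mem=8
  op15 P0: store L0 := 40 → M/I on L0; bus BusRdX Flush; mem=16
  op16 P0: load  L0 → M/I on L0; bus (none); mem=16
  op17 P0: load  L0 → M/I on L0; bus (none); mem=16
  op18 P0: load  L5 → S/S on L5; bus BusRd Flush; mem=99
  op19 P1: load  L3 → I/E on L3; bus BusRd; mem=30
  op20 P1: load  L0 → S/S on L0; bus BusRd Flush; mem=40
  op21 P0: load  L0 → S/S on L0; bus (none); mem=40
  op22 P1: store L0 := 30 → I/M on L0; bus BusUpgr; mem=40
  op23 P0: store L0 := 43 → M/I on L0; bus BusRdX Flush; mem=30
  op24 P0: store L1 := 5 → M/I on L1; bus (none); mem=0
  op25 P0: store L1 := 97 → M/I on L1; bus (none); mem=0

memory[L4] = 20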